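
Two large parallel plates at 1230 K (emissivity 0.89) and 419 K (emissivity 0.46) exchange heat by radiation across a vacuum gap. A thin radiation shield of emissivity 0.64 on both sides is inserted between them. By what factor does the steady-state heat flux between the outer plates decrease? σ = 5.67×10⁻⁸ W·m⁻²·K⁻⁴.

Without shield: q₀ = σΔ(T⁴)/(1/ε₁+1/ε₂−1) with denominator 2.298.
With shield the two gaps are in series; the resistances add: (1/ε₁+1/ε_s−1)+(1/ε_s+1/ε₂−1) = 1.686+2.736 = 4.423.
Heat-flux ratio q₀/q = 4.423/2.298.

factor ≈ 1.92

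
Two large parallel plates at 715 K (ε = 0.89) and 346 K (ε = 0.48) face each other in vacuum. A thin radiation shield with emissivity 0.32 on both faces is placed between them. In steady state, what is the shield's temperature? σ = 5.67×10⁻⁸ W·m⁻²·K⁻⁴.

T_s ≈ 626 K

In steady state the net flux on the hot side equals that on the cold side.
σ(T₁⁴−T_s⁴)/D₁ = σ(T_s⁴−T₂⁴)/D₂, with D₁ = 1/ε₁+1/ε_s−1 = 3.249, D₂ = 1/ε_s+1/ε₂−1 = 4.208.
Solve for T_s⁴: T_s⁴ = (D₂·T₁⁴ + D₁·T₂⁴)/(D₁+D₂) = 1.537×10¹¹ K⁴.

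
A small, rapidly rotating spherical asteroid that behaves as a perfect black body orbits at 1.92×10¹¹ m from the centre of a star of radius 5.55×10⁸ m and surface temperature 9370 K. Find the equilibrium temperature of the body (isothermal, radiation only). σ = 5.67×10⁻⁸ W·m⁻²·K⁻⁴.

T ≈ 356 K

The star's surface emits σT_*⁴; at distance d the flux is S = σT_*⁴(R_*/d)².
S = 5.67×10⁻⁸·(9370)⁴·(5.55×10⁸/1.92×10¹¹)² = 3652 W/m².
For an isothermal sphere T⁴ = (1−a)S/(4σ) = 1.610×10¹⁰ K⁴.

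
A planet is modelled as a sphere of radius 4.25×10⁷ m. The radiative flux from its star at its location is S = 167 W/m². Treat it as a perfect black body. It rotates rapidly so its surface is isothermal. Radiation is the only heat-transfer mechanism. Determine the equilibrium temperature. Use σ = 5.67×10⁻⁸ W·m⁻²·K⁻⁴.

At equilibrium, absorbed power = emitted power.
Absorbing cross-section = πr² = 5.675×10¹⁵ m²; emitting surface = 4πr² = 2.270×10¹⁶ m² (ratio 4).
S·A_cross = εσ·A_surf·T⁴  ⇒  T⁴ = S/(4σ).
T⁴ = 1.00·167/(4·5.67×10⁻⁸) = 7.363×10⁸ K⁴.
T = (7.363×10⁸)^(1/4).

T ≈ 165 K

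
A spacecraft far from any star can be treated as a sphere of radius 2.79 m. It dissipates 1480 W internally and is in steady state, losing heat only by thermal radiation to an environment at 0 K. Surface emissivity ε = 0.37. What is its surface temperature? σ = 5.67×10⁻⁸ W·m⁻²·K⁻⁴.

Steady state: internal power = radiated power, P = εσA T⁴.
Radiating area A = 4πr² = 97.82 m².
T⁴ = P/(εσA) = 1480/(0.37·5.67×10⁻⁸·97.82) = 7.212×10⁸ K⁴.
T = (7.212×10⁸)^(1/4).

T ≈ 164 K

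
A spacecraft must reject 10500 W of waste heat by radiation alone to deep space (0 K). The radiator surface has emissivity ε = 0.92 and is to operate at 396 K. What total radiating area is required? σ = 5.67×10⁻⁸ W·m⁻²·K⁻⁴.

A ≈ 8.19 m²

P = εσA T⁴ ⇒ A = P/(εσT⁴).
T⁴ = 2.459×10¹⁰ K⁴.
A = 10500/(0.92 × 5.67×10⁻⁸ × 2.459×10¹⁰).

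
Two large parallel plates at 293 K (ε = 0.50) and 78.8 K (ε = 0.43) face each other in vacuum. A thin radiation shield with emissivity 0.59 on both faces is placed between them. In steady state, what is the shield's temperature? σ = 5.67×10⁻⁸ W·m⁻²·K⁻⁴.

T_s ≈ 250 K

In steady state the net flux on the hot side equals that on the cold side.
σ(T₁⁴−T_s⁴)/D₁ = σ(T_s⁴−T₂⁴)/D₂, with D₁ = 1/ε₁+1/ε_s−1 = 2.695, D₂ = 1/ε_s+1/ε₂−1 = 3.020.
Solve for T_s⁴: T_s⁴ = (D₂·T₁⁴ + D₁·T₂⁴)/(D₁+D₂) = 3.913×10⁹ K⁴.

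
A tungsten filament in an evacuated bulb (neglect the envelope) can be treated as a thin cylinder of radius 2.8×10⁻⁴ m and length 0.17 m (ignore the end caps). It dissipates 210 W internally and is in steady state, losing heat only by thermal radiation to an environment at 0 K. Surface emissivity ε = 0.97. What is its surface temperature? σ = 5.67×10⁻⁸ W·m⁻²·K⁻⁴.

Steady state: internal power = radiated power, P = εσA T⁴.
Radiating area A = 2πrL = 2.991×10⁻⁴ m².
T⁴ = P/(εσA) = 210/(0.97·5.67×10⁻⁸·2.991×10⁻⁴) = 1.277×10¹³ K⁴.
T = (1.277×10¹³)^(1/4).

T ≈ 1890 K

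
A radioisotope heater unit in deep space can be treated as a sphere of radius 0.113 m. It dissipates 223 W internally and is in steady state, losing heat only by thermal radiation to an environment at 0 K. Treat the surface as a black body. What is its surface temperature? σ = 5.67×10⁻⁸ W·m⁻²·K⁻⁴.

Steady state: internal power = radiated power, P = εσA T⁴.
Radiating area A = 4πr² = 0.1605 m².
T⁴ = P/(εσA) = 223/(1.0·5.67×10⁻⁸·0.1605) = 2.451×10¹⁰ K⁴.
T = (2.451×10¹⁰)^(1/4).

T ≈ 396 K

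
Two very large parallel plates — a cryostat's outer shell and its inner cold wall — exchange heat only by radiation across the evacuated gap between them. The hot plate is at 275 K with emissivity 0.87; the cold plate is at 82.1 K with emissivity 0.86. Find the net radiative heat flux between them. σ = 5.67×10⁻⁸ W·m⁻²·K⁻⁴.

For two infinite grey parallel plates, q = σ(T₁⁴ − T₂⁴)/(1/ε₁ + 1/ε₂ − 1).
T₁⁴ − T₂⁴ = 5.719×10⁹ − 4.543×10⁷ = 5.674×10⁹ K⁴.
1/ε₁ + 1/ε₂ − 1 = 1.149 + 1.163 − 1 = 1.312.
q = 5.67×10⁻⁸ × 5.674×10⁹ / 1.312.

q ≈ 245 W/m²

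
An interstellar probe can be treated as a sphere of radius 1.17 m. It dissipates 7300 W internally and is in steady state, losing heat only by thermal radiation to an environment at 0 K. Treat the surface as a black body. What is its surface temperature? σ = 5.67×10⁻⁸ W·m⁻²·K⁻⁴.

Steady state: internal power = radiated power, P = εσA T⁴.
Radiating area A = 4πr² = 17.20 m².
T⁴ = P/(εσA) = 7300/(1.0·5.67×10⁻⁸·17.20) = 7.484×10⁹ K⁴.
T = (7.484×10⁹)^(1/4).

T ≈ 294 K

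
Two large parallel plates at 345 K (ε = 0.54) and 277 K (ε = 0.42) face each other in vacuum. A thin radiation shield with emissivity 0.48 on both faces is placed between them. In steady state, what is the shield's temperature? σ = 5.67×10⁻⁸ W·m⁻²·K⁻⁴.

T_s ≈ 319 K

In steady state the net flux on the hot side equals that on the cold side.
σ(T₁⁴−T_s⁴)/D₁ = σ(T_s⁴−T₂⁴)/D₂, with D₁ = 1/ε₁+1/ε_s−1 = 2.935, D₂ = 1/ε_s+1/ε₂−1 = 3.464.
Solve for T_s⁴: T_s⁴ = (D₂·T₁⁴ + D₁·T₂⁴)/(D₁+D₂) = 1.037×10¹⁰ K⁴.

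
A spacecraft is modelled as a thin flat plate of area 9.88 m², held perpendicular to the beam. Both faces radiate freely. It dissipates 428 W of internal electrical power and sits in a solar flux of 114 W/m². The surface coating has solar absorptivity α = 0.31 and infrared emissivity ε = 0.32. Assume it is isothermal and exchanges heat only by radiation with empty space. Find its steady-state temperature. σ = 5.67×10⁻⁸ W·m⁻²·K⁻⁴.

At steady state, absorbed solar power + internal power = radiated power.
Absorbed: α·S·A_cross = 0.31·114·9.880 = 349.2 W (cross-section A).
Total input = 349.2 + 428 = 777.2 W.
Radiated: εσ·A_surf·T⁴ with A_surf = 2A = 19.76 m².
T⁴ = 777.2/(0.32·5.67×10⁻⁸·19.76) = 2.168×10⁹ K⁴.

T ≈ 216 K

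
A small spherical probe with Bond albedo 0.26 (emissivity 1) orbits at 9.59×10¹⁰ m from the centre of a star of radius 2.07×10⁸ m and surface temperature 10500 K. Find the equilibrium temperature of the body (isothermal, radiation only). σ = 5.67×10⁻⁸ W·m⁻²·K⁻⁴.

The star's surface emits σT_*⁴; at distance d the flux is S = σT_*⁴(R_*/d)².
S = 5.67×10⁻⁸·(10500)⁴·(2.07×10⁸/9.59×10¹⁰)² = 3211 W/m².
For an isothermal sphere T⁴ = (1−a)S/(4σ) = 1.048×10¹⁰ K⁴.

T ≈ 320 K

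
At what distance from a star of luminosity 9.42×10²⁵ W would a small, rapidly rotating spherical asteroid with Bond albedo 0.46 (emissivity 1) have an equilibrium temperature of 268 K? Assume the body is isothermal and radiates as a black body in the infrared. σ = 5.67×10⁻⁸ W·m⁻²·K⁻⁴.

d ≈ 5.88×10¹⁰ m

For an isothermal black-emitting sphere, (1−a)S·πr² = σ·4πr²·T⁴ ⇒ S = 4σT⁴/(1−a).
S = 4·5.67×10⁻⁸·(268)⁴/0.540 = 2167 W/m².
Flux falls as S = L/(4πd²), so d = √(L/(4πS)) = √(9.42×10²⁵/(4π·2167)).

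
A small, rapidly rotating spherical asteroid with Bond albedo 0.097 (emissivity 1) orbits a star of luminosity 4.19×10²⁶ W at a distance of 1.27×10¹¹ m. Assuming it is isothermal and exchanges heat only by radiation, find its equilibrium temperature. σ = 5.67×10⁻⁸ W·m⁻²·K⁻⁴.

First find the stellar flux at distance d: S = L/(4πd²) = 4.19×10²⁶/(4π·(1.27×10¹¹)²) = 2067 W/m².
For an isothermal sphere, absorbed (1−a)S·πr² = emitted σ·4πr²·T⁴, so T⁴ = (1−a)S/(4σ).
T⁴ = 0.903·2067/(4·5.67×10⁻⁸) = 8.231×10⁹ K⁴.

T ≈ 301 K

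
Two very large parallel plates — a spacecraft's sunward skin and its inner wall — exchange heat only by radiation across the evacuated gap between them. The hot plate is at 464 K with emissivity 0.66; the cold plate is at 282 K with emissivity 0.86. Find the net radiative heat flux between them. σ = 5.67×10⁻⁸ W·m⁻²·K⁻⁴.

For two infinite grey parallel plates, q = σ(T₁⁴ − T₂⁴)/(1/ε₁ + 1/ε₂ − 1).
T₁⁴ − T₂⁴ = 4.635×10¹⁰ − 6.324×10⁹ = 4.003×10¹⁰ K⁴.
1/ε₁ + 1/ε₂ − 1 = 1.515 + 1.163 − 1 = 1.678.
q = 5.67×10⁻⁸ × 4.003×10¹⁰ / 1.678.

q ≈ 1350 W/m²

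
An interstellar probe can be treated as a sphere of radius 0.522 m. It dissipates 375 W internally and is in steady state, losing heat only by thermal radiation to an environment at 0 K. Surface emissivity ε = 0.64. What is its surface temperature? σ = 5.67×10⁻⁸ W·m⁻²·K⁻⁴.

T ≈ 234 K

Steady state: internal power = radiated power, P = εσA T⁴.
Radiating area A = 4πr² = 3.424 m².
T⁴ = P/(εσA) = 375/(0.64·5.67×10⁻⁸·3.424) = 3.018×10⁹ K⁴.
T = (3.018×10⁹)^(1/4).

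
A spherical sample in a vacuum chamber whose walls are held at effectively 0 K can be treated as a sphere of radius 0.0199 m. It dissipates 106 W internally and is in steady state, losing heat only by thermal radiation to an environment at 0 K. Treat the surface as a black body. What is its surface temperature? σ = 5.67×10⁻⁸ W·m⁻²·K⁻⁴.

T ≈ 783 K

Steady state: internal power = radiated power, P = εσA T⁴.
Radiating area A = 4πr² = 0.004976 m².
T⁴ = P/(εσA) = 106/(1.0·5.67×10⁻⁸·0.004976) = 3.757×10¹¹ K⁴.
T = (3.757×10¹¹)^(1/4).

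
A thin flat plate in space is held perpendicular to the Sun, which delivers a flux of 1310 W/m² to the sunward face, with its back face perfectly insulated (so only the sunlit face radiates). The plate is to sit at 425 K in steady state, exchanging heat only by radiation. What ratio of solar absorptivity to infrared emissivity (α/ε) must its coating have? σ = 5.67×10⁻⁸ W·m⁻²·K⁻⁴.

Balance: αS·A = εσ·1A·T⁴ ⇒ α/ε = σT⁴/S.
α/ε = 5.67×10⁻⁸·(425)⁴/1310 = 5.67×10⁻⁸·3.263×10¹⁰/1310.

α/ε ≈ 1.41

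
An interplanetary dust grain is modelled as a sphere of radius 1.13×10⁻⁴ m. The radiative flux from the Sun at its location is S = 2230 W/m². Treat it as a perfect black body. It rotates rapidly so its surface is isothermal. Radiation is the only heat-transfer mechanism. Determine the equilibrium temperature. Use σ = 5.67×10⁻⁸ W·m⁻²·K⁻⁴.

At equilibrium, absorbed power = emitted power.
Absorbing cross-section = πr² = 4.011×10⁻⁸ m²; emitting surface = 4πr² = 1.605×10⁻⁷ m² (ratio 4).
S·A_cross = εσ·A_surf·T⁴  ⇒  T⁴ = S/(4σ).
T⁴ = 1.00·2230/(4·5.67×10⁻⁸) = 9.832×10⁹ K⁴.
T = (9.832×10⁹)^(1/4).

T ≈ 315 K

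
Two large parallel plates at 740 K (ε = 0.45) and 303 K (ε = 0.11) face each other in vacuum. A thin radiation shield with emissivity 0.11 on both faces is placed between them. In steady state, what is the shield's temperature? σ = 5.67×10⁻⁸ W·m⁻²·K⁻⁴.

T_s ≈ 661 K

In steady state the net flux on the hot side equals that on the cold side.
σ(T₁⁴−T_s⁴)/D₁ = σ(T_s⁴−T₂⁴)/D₂, with D₁ = 1/ε₁+1/ε_s−1 = 10.31, D₂ = 1/ε_s+1/ε₂−1 = 17.18.
Solve for T_s⁴: T_s⁴ = (D₂·T₁⁴ + D₁·T₂⁴)/(D₁+D₂) = 1.906×10¹¹ K⁴.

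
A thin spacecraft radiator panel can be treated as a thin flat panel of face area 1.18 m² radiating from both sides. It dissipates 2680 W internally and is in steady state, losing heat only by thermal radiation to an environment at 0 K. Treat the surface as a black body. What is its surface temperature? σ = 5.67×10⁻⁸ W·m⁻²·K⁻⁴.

T ≈ 376 K

Steady state: internal power = radiated power, P = εσA T⁴.
Radiating area A = 2·1.18 = 2.360 m².
T⁴ = P/(εσA) = 2680/(1.0·5.67×10⁻⁸·2.360) = 2.003×10¹⁰ K⁴.
T = (2.003×10¹⁰)^(1/4).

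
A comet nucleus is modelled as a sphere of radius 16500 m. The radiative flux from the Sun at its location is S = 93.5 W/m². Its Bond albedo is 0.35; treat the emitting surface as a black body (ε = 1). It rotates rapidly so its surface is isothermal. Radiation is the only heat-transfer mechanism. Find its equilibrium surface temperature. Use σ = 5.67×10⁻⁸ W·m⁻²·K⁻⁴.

At equilibrium, absorbed power = emitted power.
Absorbing cross-section = πr² = 8.553×10⁸ m²; emitting surface = 4πr² = 3.421×10⁹ m² (ratio 4).
(1−a)S·A_cross = εσ·A_surf·T⁴  ⇒  T⁴ = (1−a)S/(4σ).
T⁴ = 0.650·93.5/(4·5.67×10⁻⁸) = 2.680×10⁸ K⁴.
T = (2.680×10⁸)^(1/4).

T ≈ 128 K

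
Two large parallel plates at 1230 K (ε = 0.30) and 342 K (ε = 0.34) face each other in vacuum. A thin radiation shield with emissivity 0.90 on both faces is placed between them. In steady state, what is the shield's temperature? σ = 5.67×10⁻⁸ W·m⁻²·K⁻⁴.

T_s ≈ 1020 K

In steady state the net flux on the hot side equals that on the cold side.
σ(T₁⁴−T_s⁴)/D₁ = σ(T_s⁴−T₂⁴)/D₂, with D₁ = 1/ε₁+1/ε_s−1 = 3.444, D₂ = 1/ε_s+1/ε₂−1 = 3.052.
Solve for T_s⁴: T_s⁴ = (D₂·T₁⁴ + D₁·T₂⁴)/(D₁+D₂) = 1.083×10¹² K⁴.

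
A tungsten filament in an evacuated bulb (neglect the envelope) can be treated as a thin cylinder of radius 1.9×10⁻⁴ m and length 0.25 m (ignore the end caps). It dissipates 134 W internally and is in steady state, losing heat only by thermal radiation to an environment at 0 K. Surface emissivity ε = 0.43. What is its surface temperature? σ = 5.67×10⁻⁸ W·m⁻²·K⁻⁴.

Steady state: internal power = radiated power, P = εσA T⁴.
Radiating area A = 2πrL = 2.985×10⁻⁴ m².
T⁴ = P/(εσA) = 134/(0.43·5.67×10⁻⁸·2.985×10⁻⁴) = 1.842×10¹³ K⁴.
T = (1.842×10¹³)^(1/4).

T ≈ 2070 K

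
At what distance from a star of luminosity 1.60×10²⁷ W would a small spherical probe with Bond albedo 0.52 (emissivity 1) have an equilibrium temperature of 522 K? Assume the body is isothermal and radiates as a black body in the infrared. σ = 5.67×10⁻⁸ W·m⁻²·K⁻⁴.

For an isothermal black-emitting sphere, (1−a)S·πr² = σ·4πr²·T⁴ ⇒ S = 4σT⁴/(1−a).
S = 4·5.67×10⁻⁸·(522)⁴/0.480 = 35080 W/m².
Flux falls as S = L/(4πd²), so d = √(L/(4πS)) = √(1.60×10²⁷/(4π·35080)).

d ≈ 6.02×10¹⁰ m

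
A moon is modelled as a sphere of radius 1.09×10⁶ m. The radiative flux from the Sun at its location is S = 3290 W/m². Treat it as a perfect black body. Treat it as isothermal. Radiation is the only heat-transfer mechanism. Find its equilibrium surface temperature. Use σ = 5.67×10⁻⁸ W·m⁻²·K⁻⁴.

T ≈ 347 K

At equilibrium, absorbed power = emitted power.
Absorbing cross-section = πr² = 3.733×10¹² m²; emitting surface = 4πr² = 1.493×10¹³ m² (ratio 4).
S·A_cross = εσ·A_surf·T⁴  ⇒  T⁴ = S/(4σ).
T⁴ = 1.00·3290/(4·5.67×10⁻⁸) = 1.451×10¹⁰ K⁴.
T = (1.451×10¹⁰)^(1/4).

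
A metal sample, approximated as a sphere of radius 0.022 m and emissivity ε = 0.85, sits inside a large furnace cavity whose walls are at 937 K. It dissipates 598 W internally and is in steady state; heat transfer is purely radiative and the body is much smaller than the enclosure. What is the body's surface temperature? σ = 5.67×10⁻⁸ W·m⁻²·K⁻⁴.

T ≈ 1290 K

For a small grey body in a large enclosure, net radiated power = εσA(T⁴ − T_w⁴).
Steady state: P = εσA(T⁴ − T_w⁴) with A = 4πr² = 0.006082 m².
T⁴ = P/(εσA) + T_w⁴ = 598/(0.85·5.67×10⁻⁸·0.006082) + (937)⁴
    = 2.040×10¹² + 7.708×10¹¹ = 2.811×10¹² K⁴.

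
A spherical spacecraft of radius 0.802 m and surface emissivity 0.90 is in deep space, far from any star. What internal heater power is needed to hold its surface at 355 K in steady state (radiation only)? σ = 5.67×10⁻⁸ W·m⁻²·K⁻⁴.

P ≈ 6550 W

P = εσ·4πr²·T⁴.
4πr² = 8.083 m²; T⁴ = 1.588×10¹⁰ K⁴.
P = 0.90·5.67×10⁻⁸·8.083·1.588×10¹⁰.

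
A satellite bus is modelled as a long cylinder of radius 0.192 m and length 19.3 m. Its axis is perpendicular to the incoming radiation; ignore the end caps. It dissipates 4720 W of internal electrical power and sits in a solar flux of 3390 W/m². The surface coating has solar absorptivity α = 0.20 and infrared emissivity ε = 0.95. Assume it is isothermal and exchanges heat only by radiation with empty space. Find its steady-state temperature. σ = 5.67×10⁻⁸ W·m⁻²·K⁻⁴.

At steady state, absorbed solar power + internal power = radiated power.
Absorbed: α·S·A_cross = 0.20·3390·7.411 = 5025 W (cross-section 2rL).
Total input = 5025 + 4720 = 9745 W.
Radiated: εσ·A_surf·T⁴ with A_surf = 2πrL = 23.28 m².
T⁴ = 9745/(0.95·5.67×10⁻⁸·23.28) = 7.770×10⁹ K⁴.

T ≈ 297 K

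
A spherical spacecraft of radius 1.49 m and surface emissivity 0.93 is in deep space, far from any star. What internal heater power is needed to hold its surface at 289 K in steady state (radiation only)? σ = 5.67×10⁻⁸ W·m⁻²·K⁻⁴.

P ≈ 10300 W

P = εσ·4πr²·T⁴.
4πr² = 27.90 m²; T⁴ = 6.976×10⁹ K⁴.
P = 0.93·5.67×10⁻⁸·27.90·6.976×10⁹.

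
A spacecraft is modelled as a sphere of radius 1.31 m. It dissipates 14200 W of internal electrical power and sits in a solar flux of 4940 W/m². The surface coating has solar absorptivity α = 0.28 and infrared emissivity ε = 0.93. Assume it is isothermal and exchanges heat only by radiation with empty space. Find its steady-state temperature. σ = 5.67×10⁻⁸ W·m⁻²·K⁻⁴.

At steady state, absorbed solar power + internal power = radiated power.
Absorbed: α·S·A_cross = 0.28·4940·5.391 = 7457 W (cross-section πr²).
Total input = 7457 + 14200 = 21660 W.
Radiated: εσ·A_surf·T⁴ with A_surf = 4πr² = 21.57 m².
T⁴ = 21660/(0.93·5.67×10⁻⁸·21.57) = 1.905×10¹⁰ K⁴.

T ≈ 371 K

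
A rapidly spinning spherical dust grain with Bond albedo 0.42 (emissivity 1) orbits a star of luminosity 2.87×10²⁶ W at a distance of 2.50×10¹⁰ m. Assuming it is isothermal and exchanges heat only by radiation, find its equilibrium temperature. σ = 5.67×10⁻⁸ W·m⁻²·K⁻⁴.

T ≈ 553 K

First find the stellar flux at distance d: S = L/(4πd²) = 2.87×10²⁶/(4π·(2.50×10¹⁰)²) = 36540 W/m².
For an isothermal sphere, absorbed (1−a)S·πr² = emitted σ·4πr²·T⁴, so T⁴ = (1−a)S/(4σ).
T⁴ = 0.580·36540/(4·5.67×10⁻⁸) = 9.345×10¹⁰ K⁴.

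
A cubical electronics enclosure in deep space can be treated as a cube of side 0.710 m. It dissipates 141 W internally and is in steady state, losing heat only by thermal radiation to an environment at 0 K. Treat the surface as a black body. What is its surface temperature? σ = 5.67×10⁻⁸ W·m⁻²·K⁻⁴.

T ≈ 169 K

Steady state: internal power = radiated power, P = εσA T⁴.
Radiating area A = 6L² = 3.025 m².
T⁴ = P/(εσA) = 141/(1.0·5.67×10⁻⁸·3.025) = 8.222×10⁸ K⁴.
T = (8.222×10⁸)^(1/4).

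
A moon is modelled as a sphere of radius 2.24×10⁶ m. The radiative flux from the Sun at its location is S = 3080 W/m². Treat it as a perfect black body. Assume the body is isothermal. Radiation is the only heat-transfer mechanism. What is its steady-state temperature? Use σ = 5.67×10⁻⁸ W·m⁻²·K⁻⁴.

At equilibrium, absorbed power = emitted power.
Absorbing cross-section = πr² = 1.576×10¹³ m²; emitting surface = 4πr² = 6.305×10¹³ m² (ratio 4).
S·A_cross = εσ·A_surf·T⁴  ⇒  T⁴ = S/(4σ).
T⁴ = 1.00·3080/(4·5.67×10⁻⁸) = 1.358×10¹⁰ K⁴.
T = (1.358×10¹⁰)^(1/4).

T ≈ 341 K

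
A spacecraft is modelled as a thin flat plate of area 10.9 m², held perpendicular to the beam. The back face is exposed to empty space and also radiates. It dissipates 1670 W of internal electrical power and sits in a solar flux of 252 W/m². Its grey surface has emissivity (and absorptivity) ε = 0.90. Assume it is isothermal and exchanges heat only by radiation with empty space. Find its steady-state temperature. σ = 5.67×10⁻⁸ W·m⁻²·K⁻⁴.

At steady state, absorbed solar power + internal power = radiated power.
Absorbed: α·S·A_cross = 0.90·252·10.90 = 2472 W (cross-section A).
Total input = 2472 + 1670 = 4142 W.
Radiated: εσ·A_surf·T⁴ with A_surf = 2A = 21.80 m².
T⁴ = 4142/(0.90·5.67×10⁻⁸·21.80) = 3.723×10⁹ K⁴.

T ≈ 247 K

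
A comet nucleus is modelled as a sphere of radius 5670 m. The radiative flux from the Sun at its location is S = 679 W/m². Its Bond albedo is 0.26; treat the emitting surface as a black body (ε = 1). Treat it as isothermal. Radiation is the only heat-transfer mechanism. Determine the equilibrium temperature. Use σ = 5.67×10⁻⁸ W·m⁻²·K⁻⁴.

At equilibrium, absorbed power = emitted power.
Absorbing cross-section = πr² = 1.010×10⁸ m²; emitting surface = 4πr² = 4.040×10⁸ m² (ratio 4).
(1−a)S·A_cross = εσ·A_surf·T⁴  ⇒  T⁴ = (1−a)S/(4σ).
T⁴ = 0.740·679/(4·5.67×10⁻⁸) = 2.215×10⁹ K⁴.
T = (2.215×10⁹)^(1/4).

T ≈ 217 K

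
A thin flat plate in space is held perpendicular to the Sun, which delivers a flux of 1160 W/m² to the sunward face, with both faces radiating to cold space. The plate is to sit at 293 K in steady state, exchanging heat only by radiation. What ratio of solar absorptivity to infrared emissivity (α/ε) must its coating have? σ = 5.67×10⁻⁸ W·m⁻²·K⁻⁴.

Balance: αS·A = εσ·2A·T⁴ ⇒ α/ε = 2σT⁴/S.
α/ε = 2·5.67×10⁻⁸·(293)⁴/1160 = 2·5.67×10⁻⁸·7.370×10⁹/1160.

α/ε ≈ 0.720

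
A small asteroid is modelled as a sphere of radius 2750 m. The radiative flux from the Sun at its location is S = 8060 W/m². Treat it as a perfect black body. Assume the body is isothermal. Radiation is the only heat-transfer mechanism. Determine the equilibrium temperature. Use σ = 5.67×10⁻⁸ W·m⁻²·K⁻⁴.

T ≈ 434 K

At equilibrium, absorbed power = emitted power.
Absorbing cross-section = πr² = 2.376×10⁷ m²; emitting surface = 4πr² = 9.503×10⁷ m² (ratio 4).
S·A_cross = εσ·A_surf·T⁴  ⇒  T⁴ = S/(4σ).
T⁴ = 1.00·8060/(4·5.67×10⁻⁸) = 3.554×10¹⁰ K⁴.
T = (3.554×10¹⁰)^(1/4).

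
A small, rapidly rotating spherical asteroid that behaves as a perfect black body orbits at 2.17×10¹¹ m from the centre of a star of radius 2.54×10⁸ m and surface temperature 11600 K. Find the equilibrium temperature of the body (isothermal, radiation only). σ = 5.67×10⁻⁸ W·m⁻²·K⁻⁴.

T ≈ 281 K

The star's surface emits σT_*⁴; at distance d the flux is S = σT_*⁴(R_*/d)².
S = 5.67×10⁻⁸·(11600)⁴·(2.54×10⁸/2.17×10¹¹)² = 1407 W/m².
For an isothermal sphere T⁴ = (1−a)S/(4σ) = 6.202×10⁹ K⁴.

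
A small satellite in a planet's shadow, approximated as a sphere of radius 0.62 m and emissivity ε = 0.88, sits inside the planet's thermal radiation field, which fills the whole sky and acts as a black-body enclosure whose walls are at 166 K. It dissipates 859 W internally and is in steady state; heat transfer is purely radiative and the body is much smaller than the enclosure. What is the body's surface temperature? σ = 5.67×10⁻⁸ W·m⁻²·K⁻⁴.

For a small grey body in a large enclosure, net radiated power = εσA(T⁴ − T_w⁴).
Steady state: P = εσA(T⁴ − T_w⁴) with A = 4πr² = 4.831 m².
T⁴ = P/(εσA) + T_w⁴ = 859/(0.88·5.67×10⁻⁸·4.831) + (166)⁴
    = 3.564×10⁹ + 7.593×10⁸ = 4.323×10⁹ K⁴.

T ≈ 256 K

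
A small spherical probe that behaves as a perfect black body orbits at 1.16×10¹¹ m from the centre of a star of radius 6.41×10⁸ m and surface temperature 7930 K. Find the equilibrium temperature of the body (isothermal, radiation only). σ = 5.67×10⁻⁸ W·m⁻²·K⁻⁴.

The star's surface emits σT_*⁴; at distance d the flux is S = σT_*⁴(R_*/d)².
S = 5.67×10⁻⁸·(7930)⁴·(6.41×10⁸/1.16×10¹¹)² = 6847 W/m².
For an isothermal sphere T⁴ = (1−a)S/(4σ) = 3.019×10¹⁰ K⁴.

T ≈ 417 K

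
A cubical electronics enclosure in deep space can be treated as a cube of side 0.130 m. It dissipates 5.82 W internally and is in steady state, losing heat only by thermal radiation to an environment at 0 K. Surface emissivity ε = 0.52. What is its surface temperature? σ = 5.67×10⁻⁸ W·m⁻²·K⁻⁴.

Steady state: internal power = radiated power, P = εσA T⁴.
Radiating area A = 6L² = 0.1014 m².
T⁴ = P/(εσA) = 5.82/(0.52·5.67×10⁻⁸·0.1014) = 1.947×10⁹ K⁴.
T = (1.947×10⁹)^(1/4).

T ≈ 210 K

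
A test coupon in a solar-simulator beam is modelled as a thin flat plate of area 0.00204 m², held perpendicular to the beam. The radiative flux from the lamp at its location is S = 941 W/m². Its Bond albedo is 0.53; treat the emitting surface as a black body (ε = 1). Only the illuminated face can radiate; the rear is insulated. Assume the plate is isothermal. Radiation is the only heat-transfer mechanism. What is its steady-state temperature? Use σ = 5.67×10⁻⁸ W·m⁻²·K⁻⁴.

T ≈ 297 K

At equilibrium, absorbed power = emitted power.
Absorbing cross-section = A = 0.002040 m²; emitting surface = A = 0.002040 m² (ratio 1).
(1−a)S·A_cross = εσ·A_surf·T⁴  ⇒  T⁴ = (1−a)S/(1σ).
T⁴ = 0.470·941/(1·5.67×10⁻⁸) = 7.800×10⁹ K⁴.
T = (7.800×10⁹)^(1/4).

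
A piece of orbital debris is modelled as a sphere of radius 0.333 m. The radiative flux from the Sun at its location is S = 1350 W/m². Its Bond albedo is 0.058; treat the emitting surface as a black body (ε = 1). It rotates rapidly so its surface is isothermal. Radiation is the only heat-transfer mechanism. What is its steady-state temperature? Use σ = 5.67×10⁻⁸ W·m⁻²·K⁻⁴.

T ≈ 274 K

At equilibrium, absorbed power = emitted power.
Absorbing cross-section = πr² = 0.3484 m²; emitting surface = 4πr² = 1.393 m² (ratio 4).
(1−a)S·A_cross = εσ·A_surf·T⁴  ⇒  T⁴ = (1−a)S/(4σ).
T⁴ = 0.942·1350/(4·5.67×10⁻⁸) = 5.607×10⁹ K⁴.
T = (5.607×10⁹)^(1/4).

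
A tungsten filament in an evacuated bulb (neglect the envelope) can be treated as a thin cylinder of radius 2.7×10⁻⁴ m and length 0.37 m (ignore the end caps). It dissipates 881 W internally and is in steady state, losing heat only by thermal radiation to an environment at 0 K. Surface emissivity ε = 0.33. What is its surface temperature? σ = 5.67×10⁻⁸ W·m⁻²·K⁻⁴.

Steady state: internal power = radiated power, P = εσA T⁴.
Radiating area A = 2πrL = 6.277×10⁻⁴ m².
T⁴ = P/(εσA) = 881/(0.33·5.67×10⁻⁸·6.277×10⁻⁴) = 7.501×10¹³ K⁴.
T = (7.501×10¹³)^(1/4).

T ≈ 2940 K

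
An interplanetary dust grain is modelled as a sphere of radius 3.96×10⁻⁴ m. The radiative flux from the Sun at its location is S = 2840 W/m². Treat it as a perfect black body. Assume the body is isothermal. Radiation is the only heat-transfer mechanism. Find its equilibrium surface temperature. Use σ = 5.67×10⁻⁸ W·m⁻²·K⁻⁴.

At equilibrium, absorbed power = emitted power.
Absorbing cross-section = πr² = 4.927×10⁻⁷ m²; emitting surface = 4πr² = 1.971×10⁻⁶ m² (ratio 4).
S·A_cross = εσ·A_surf·T⁴  ⇒  T⁴ = S/(4σ).
T⁴ = 1.00·2840/(4·5.67×10⁻⁸) = 1.252×10¹⁰ K⁴.
T = (1.252×10¹⁰)^(1/4).

T ≈ 335 K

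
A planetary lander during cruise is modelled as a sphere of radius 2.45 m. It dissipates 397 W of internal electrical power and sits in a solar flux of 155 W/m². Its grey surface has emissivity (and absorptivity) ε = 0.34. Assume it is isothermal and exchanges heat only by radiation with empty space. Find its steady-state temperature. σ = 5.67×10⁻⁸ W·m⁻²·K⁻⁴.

T ≈ 176 K

At steady state, absorbed solar power + internal power = radiated power.
Absorbed: α·S·A_cross = 0.34·155·18.86 = 993.8 W (cross-section πr²).
Total input = 993.8 + 397 = 1391 W.
Radiated: εσ·A_surf·T⁴ with A_surf = 4πr² = 75.43 m².
T⁴ = 1391/(0.34·5.67×10⁻⁸·75.43) = 9.564×10⁸ K⁴.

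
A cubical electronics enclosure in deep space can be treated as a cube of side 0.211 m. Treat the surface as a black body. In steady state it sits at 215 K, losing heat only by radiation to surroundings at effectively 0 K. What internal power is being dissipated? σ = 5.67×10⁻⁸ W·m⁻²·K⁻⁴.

P ≈ 32.4 W

Steady state: P = εσA T⁴.
A = 6L² = 0.2671 m²; T⁴ = (215)⁴ = 2.137×10⁹ K⁴.
P = 1.0 × 5.67×10⁻⁸ × 0.2671 × 2.137×10⁹.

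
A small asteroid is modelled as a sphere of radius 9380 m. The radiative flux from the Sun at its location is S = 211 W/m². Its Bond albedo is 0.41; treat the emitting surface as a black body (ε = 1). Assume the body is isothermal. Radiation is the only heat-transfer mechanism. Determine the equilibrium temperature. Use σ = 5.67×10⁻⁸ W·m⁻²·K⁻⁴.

At equilibrium, absorbed power = emitted power.
Absorbing cross-section = πr² = 2.764×10⁸ m²; emitting surface = 4πr² = 1.106×10⁹ m² (ratio 4).
(1−a)S·A_cross = εσ·A_surf·T⁴  ⇒  T⁴ = (1−a)S/(4σ).
T⁴ = 0.590·211/(4·5.67×10⁻⁸) = 5.489×10⁸ K⁴.
T = (5.489×10⁸)^(1/4).

T ≈ 153 K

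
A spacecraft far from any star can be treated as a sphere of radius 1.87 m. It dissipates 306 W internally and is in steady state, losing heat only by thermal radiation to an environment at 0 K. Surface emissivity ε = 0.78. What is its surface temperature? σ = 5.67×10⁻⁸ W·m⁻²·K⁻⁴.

T ≈ 112 K

Steady state: internal power = radiated power, P = εσA T⁴.
Radiating area A = 4πr² = 43.94 m².
T⁴ = P/(εσA) = 306/(0.78·5.67×10⁻⁸·43.94) = 1.575×10⁸ K⁴.
T = (1.575×10⁸)^(1/4).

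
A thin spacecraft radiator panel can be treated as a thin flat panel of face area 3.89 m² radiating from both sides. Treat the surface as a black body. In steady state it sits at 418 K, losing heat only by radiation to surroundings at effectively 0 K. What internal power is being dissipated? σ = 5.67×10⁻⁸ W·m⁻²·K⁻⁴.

Steady state: P = εσA T⁴.
A = 2·3.89 = 7.780 m²; T⁴ = (418)⁴ = 3.053×10¹⁰ K⁴.
P = 1.0 × 5.67×10⁻⁸ × 7.780 × 3.053×10¹⁰.

P ≈ 13500 W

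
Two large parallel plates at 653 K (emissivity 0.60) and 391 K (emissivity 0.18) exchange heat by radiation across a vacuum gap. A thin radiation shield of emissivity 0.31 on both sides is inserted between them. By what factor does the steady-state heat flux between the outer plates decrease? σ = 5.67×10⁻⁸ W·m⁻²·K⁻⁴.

Without shield: q₀ = σΔ(T⁴)/(1/ε₁+1/ε₂−1) with denominator 6.222.
With shield the two gaps are in series; the resistances add: (1/ε₁+1/ε_s−1)+(1/ε_s+1/ε₂−1) = 3.892+7.781 = 11.67.
Heat-flux ratio q₀/q = 11.67/6.222.

factor ≈ 1.88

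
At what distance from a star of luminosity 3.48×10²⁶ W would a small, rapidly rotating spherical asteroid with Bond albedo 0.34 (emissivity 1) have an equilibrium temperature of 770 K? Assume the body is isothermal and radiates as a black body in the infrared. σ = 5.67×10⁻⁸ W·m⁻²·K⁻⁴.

For an isothermal black-emitting sphere, (1−a)S·πr² = σ·4πr²·T⁴ ⇒ S = 4σT⁴/(1−a).
S = 4·5.67×10⁻⁸·(770)⁴/0.660 = 1.208×10⁵ W/m².
Flux falls as S = L/(4πd²), so d = √(L/(4πS)) = √(3.48×10²⁶/(4π·1.208×10⁵)).

d ≈ 1.51×10¹⁰ m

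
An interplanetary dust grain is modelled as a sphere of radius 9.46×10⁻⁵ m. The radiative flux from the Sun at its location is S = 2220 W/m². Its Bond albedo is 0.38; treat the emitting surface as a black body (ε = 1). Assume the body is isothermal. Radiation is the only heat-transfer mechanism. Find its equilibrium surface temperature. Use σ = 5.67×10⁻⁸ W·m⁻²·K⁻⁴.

T ≈ 279 K

At equilibrium, absorbed power = emitted power.
Absorbing cross-section = πr² = 2.811×10⁻⁸ m²; emitting surface = 4πr² = 1.125×10⁻⁷ m² (ratio 4).
(1−a)S·A_cross = εσ·A_surf·T⁴  ⇒  T⁴ = (1−a)S/(4σ).
T⁴ = 0.620·2220/(4·5.67×10⁻⁸) = 6.069×10⁹ K⁴.
T = (6.069×10⁹)^(1/4).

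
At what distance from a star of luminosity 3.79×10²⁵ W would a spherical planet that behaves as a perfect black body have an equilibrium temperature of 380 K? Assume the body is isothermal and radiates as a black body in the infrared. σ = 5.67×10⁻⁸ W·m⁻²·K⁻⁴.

For an isothermal black-emitting sphere, (1−a)S·πr² = σ·4πr²·T⁴ ⇒ S = 4σT⁴/(1−a).
S = 4·5.67×10⁻⁸·(380)⁴/1.00 = 4729 W/m².
Flux falls as S = L/(4πd²), so d = √(L/(4πS)) = √(3.79×10²⁵/(4π·4729)).

d ≈ 2.53×10¹⁰ m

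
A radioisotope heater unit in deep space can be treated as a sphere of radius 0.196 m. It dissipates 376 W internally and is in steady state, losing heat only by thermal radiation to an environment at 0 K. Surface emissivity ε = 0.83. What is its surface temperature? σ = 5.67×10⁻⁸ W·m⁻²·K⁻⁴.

T ≈ 359 K

Steady state: internal power = radiated power, P = εσA T⁴.
Radiating area A = 4πr² = 0.4827 m².
T⁴ = P/(εσA) = 376/(0.83·5.67×10⁻⁸·0.4827) = 1.655×10¹⁰ K⁴.
T = (1.655×10¹⁰)^(1/4).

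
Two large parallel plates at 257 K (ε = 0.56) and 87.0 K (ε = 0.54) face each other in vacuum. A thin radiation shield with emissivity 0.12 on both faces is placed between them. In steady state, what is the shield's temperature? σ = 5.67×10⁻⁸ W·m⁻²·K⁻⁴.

In steady state the net flux on the hot side equals that on the cold side.
σ(T₁⁴−T_s⁴)/D₁ = σ(T_s⁴−T₂⁴)/D₂, with D₁ = 1/ε₁+1/ε_s−1 = 9.119, D₂ = 1/ε_s+1/ε₂−1 = 9.185.
Solve for T_s⁴: T_s⁴ = (D₂·T₁⁴ + D₁·T₂⁴)/(D₁+D₂) = 2.218×10⁹ K⁴.

T_s ≈ 217 K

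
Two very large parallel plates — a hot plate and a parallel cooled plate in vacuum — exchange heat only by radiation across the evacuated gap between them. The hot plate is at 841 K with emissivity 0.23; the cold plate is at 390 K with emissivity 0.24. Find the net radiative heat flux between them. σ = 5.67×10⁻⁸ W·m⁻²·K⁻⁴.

q ≈ 3600 W/m²

For two infinite grey parallel plates, q = σ(T₁⁴ − T₂⁴)/(1/ε₁ + 1/ε₂ − 1).
T₁⁴ − T₂⁴ = 5.002×10¹¹ − 2.313×10¹⁰ = 4.771×10¹¹ K⁴.
1/ε₁ + 1/ε₂ − 1 = 4.348 + 4.167 − 1 = 7.514.
q = 5.67×10⁻⁸ × 4.771×10¹¹ / 7.514.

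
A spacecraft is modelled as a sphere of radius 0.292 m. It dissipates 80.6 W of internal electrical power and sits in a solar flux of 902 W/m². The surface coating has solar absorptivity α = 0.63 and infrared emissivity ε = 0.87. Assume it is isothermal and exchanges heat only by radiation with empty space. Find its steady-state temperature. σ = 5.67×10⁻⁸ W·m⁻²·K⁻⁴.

At steady state, absorbed solar power + internal power = radiated power.
Absorbed: α·S·A_cross = 0.63·902·0.2679 = 152.2 W (cross-section πr²).
Total input = 152.2 + 80.6 = 232.8 W.
Radiated: εσ·A_surf·T⁴ with A_surf = 4πr² = 1.071 m².
T⁴ = 232.8/(0.87·5.67×10⁻⁸·1.071) = 4.405×10⁹ K⁴.

T ≈ 258 K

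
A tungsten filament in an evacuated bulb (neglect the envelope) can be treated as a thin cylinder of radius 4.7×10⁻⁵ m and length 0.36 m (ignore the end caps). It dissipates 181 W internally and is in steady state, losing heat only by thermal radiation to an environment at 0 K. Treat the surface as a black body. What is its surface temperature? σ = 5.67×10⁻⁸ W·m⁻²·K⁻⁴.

Steady state: internal power = radiated power, P = εσA T⁴.
Radiating area A = 2πrL = 1.063×10⁻⁴ m².
T⁴ = P/(εσA) = 181/(1.0·5.67×10⁻⁸·1.063×10⁻⁴) = 3.003×10¹³ K⁴.
T = (3.003×10¹³)^(1/4).

T ≈ 2340 K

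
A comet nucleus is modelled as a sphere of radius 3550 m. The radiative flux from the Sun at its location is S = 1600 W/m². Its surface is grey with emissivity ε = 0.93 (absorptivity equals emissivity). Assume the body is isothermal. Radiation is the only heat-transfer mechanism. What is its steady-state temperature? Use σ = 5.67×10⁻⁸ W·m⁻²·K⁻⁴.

T ≈ 290 K

At equilibrium, absorbed power = emitted power.
Absorbing cross-section = πr² = 3.959×10⁷ m²; emitting surface = 4πr² = 1.584×10⁸ m² (ratio 4).
εS·A_cross = εσ·A_surf·T⁴  ⇒  T⁴ = S/(4σ)   (ε cancels).
T⁴ = 1600/(4·5.67×10⁻⁸) = 7.055×10⁹ K⁴.
T = (7.055×10⁹)^(1/4).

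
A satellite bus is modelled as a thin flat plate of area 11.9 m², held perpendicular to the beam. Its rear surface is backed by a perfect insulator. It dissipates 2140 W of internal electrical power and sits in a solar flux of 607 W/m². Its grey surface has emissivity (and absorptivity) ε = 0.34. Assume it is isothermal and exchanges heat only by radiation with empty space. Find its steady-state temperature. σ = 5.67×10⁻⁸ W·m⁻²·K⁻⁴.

T ≈ 376 K

At steady state, absorbed solar power + internal power = radiated power.
Absorbed: α·S·A_cross = 0.34·607·11.90 = 2456 W (cross-section A).
Total input = 2456 + 2140 = 4596 W.
Radiated: εσ·A_surf·T⁴ with A_surf = A = 11.90 m².
T⁴ = 4596/(0.34·5.67×10⁻⁸·11.90) = 2.003×10¹⁰ K⁴.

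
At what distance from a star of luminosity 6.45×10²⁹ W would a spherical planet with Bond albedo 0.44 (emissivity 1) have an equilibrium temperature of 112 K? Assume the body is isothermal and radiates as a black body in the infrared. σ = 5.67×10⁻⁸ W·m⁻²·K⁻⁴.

For an isothermal black-emitting sphere, (1−a)S·πr² = σ·4πr²·T⁴ ⇒ S = 4σT⁴/(1−a).
S = 4·5.67×10⁻⁸·(112)⁴/0.560 = 63.73 W/m².
Flux falls as S = L/(4πd²), so d = √(L/(4πS)) = √(6.45×10²⁹/(4π·63.73)).

d ≈ 2.84×10¹³ m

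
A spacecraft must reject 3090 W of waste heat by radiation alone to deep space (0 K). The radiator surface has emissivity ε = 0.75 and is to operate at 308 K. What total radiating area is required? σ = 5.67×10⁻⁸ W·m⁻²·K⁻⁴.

A ≈ 8.07 m²

P = εσA T⁴ ⇒ A = P/(εσT⁴).
T⁴ = 8.999×10⁹ K⁴.
A = 3090/(0.75 × 5.67×10⁻⁸ × 8.999×10⁹).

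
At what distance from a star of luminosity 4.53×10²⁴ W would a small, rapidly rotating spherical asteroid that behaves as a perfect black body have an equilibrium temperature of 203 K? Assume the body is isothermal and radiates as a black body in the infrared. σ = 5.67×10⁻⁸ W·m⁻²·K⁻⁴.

d ≈ 3.06×10¹⁰ m

For an isothermal black-emitting sphere, (1−a)S·πr² = σ·4πr²·T⁴ ⇒ S = 4σT⁴/(1−a).
S = 4·5.67×10⁻⁸·(203)⁴/1.00 = 385.1 W/m².
Flux falls as S = L/(4πd²), so d = √(L/(4πS)) = √(4.53×10²⁴/(4π·385.1)).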